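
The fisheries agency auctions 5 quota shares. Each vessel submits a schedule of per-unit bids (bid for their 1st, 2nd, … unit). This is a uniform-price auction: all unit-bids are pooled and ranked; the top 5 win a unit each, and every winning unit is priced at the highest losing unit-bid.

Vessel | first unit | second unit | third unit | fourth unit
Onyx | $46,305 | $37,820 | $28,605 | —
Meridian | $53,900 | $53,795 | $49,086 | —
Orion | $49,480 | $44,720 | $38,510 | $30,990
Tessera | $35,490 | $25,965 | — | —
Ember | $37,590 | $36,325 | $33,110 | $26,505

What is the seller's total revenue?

All unit-bids, highest first — top 5: 53,900 (Meridian-1), 53,795 (Meridian-2), 49,480 (Orion-1), 49,086 (Meridian-3), 46,305 (Onyx-1)
The (k+1)-th unit-bid is $44,720.
Allocation: Meridian 3, Onyx 1, Orion 1. Every unit priced at $44,720.
Revenue = 5 × 44,720 = $223,600.

Total revenue: $223,600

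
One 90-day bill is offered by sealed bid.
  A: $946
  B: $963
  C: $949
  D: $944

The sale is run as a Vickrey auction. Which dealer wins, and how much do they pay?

B pays $949

Bids in order: 963 (B) > 949 (C) > 946 (A) > 944 (D)
B is highest; pays the second-highest bid, $949.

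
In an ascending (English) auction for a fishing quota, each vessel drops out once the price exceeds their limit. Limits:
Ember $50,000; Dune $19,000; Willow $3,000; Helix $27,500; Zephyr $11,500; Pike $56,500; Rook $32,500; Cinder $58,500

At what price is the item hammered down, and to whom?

Limits ranked: 58,500 (Cinder) > 56,500 (Pike) > 50,000 (Ember) > 32,500 (Rook) > 27,500 (Helix) > 19,000 (Dune) > …
Pike is the last rival to drop out, at $56,500; Cinder remains and wins at that price.

Cinder wins at $56,500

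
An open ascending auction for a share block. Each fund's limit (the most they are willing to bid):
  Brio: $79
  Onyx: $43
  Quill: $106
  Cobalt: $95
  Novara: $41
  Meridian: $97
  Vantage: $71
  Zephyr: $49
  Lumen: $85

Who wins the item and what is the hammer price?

Quill wins at $97

Rule: the price rises until one bidder remains; the winner pays the price at which the last rival dropped out.
Sorting limits: 106 (Quill) > 97 (Meridian) > 95 (Cobalt) > 85 (Lumen) > 79 (Brio) > 71 (Vantage) > …
Meridian is the last rival to drop out, at $97; Quill remains and wins at that price.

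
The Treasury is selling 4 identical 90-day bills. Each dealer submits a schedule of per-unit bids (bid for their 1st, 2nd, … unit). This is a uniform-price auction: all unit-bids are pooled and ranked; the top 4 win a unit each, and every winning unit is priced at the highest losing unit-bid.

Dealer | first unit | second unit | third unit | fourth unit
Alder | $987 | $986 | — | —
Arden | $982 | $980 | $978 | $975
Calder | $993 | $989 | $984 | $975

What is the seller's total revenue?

Pooled unit-bids ranked (top 4): 993 (Calder-1), 989 (Calder-2), 987 (Alder-1), 986 (Alder-2)
Highest rejected unit-bid = $984.
Allocation: Alder 2, Calder 2. Every unit priced at $984.
Revenue = 4 × 984 = $3,936.

Total revenue: $3,936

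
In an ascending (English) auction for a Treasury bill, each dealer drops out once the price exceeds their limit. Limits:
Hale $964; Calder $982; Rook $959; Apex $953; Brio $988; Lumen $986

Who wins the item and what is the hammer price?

Rule: the price rises until one bidder remains; the winner pays the price at which the last rival dropped out.
Limits in order: 988 (Brio) > 986 (Lumen) > 982 (Calder) > 964 (Hale) > 959 (Rook) > 953 (Apex)
Lumen is the last rival to drop out, at $986; Brio remains and wins at that price.

Brio wins at $986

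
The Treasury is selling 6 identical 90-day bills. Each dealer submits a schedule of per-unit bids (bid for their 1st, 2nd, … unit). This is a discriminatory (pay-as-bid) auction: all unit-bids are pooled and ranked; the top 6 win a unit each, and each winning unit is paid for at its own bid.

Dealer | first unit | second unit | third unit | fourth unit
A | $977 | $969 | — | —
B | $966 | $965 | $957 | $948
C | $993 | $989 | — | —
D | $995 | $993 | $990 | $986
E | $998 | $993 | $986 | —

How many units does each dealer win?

All unit-bids, highest first — top 6: 998 (E-1), 995 (D-1), 993 (C-1), 993 (D-2), 993 (E-2), 990 (D-3)
Next rejected bid: $989 (not a price — pay-as-bid).
Allocation: C 1, D 3, E 2.

C 1, D 3, E 2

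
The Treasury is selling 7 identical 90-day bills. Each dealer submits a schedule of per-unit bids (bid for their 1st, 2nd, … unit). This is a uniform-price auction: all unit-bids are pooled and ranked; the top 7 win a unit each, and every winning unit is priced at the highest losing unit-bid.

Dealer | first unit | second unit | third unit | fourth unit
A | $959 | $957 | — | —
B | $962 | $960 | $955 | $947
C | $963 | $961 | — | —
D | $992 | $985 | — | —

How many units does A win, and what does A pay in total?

A: 1 unit, pays $957

All unit-bids, highest first — top 7: 992 (D-1), 985 (D-2), 963 (C-1), 962 (B-1), 961 (C-2), 960 (B-2), 959 (A-1)
Highest rejected unit-bid = $957.
A wins 1 unit(s) at $957 each.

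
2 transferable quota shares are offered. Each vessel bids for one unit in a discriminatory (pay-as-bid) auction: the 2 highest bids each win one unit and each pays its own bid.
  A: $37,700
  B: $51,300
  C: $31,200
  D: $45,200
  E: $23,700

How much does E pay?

E pays $0

Sorting: 51,300 (B), 45,200 (D), 37,700 (A), 31,200 (C), …
Top 2: B, D.
E does not win → $0.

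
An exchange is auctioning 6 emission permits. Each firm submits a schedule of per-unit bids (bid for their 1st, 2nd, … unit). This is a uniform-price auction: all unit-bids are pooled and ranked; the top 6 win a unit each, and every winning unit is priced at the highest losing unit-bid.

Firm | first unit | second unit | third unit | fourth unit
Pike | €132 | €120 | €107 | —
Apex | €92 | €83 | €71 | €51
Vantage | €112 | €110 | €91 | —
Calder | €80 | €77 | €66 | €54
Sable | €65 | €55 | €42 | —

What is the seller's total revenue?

Merging the schedules and taking the best 6: 132 (Pike-1), 120 (Pike-2), 112 (Vantage-1), 110 (Vantage-2), 107 (Pike-3), 92 (Apex-1)
First bid not allocated: €91.
Allocation: Apex 1, Pike 3, Vantage 2. Every unit priced at €91.
Revenue = 6 × 91 = €546.

Total revenue: €546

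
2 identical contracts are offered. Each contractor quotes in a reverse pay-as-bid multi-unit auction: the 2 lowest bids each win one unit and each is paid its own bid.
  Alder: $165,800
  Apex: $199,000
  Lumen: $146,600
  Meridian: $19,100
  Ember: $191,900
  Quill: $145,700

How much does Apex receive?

Apex is paid $0

Ordering the bids: 19,100 (Meridian), 145,700 (Quill), 146,600 (Lumen), 165,800 (Alder), …
Winners (2 units): Meridian, Quill.
Apex does not win → $0.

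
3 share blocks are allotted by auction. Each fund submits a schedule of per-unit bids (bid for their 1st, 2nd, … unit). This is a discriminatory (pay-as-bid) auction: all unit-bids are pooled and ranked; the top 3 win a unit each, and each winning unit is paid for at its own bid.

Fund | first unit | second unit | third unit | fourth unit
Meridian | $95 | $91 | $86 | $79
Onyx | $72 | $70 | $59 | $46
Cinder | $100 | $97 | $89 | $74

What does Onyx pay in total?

Pooled unit-bids ranked (top 3): 100 (Cinder-1), 97 (Cinder-2), 95 (Meridian-1)
Next rejected bid: $91 (not a price — pay-as-bid).
Onyx wins no units.

Onyx pays $0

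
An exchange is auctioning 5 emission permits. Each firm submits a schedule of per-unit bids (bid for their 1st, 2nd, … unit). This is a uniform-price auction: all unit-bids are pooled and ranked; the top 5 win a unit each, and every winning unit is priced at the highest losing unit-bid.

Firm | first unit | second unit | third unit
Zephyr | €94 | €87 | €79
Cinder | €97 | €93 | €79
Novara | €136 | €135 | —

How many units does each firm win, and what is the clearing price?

Cinder 2, Novara 2, Zephyr 1; clearing price €87

Merging the schedules and taking the best 5: 136 (Novara-1), 135 (Novara-2), 97 (Cinder-1), 94 (Zephyr-1), 93 (Cinder-2)
The (k+1)-th unit-bid is €87.
Allocation: Cinder 2, Novara 2, Zephyr 1.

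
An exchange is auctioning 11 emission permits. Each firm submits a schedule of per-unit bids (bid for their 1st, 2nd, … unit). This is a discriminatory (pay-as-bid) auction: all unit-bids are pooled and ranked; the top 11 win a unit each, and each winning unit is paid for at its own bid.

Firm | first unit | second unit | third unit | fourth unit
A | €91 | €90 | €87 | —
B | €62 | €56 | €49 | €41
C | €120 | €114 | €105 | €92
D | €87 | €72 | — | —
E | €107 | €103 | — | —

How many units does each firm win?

A 3, C 4, D 2, E 2

All unit-bids, highest first — top 11: 120 (C-1), 114 (C-2), 107 (E-1), 105 (C-3), 103 (E-2), 92 (C-4), 91 (A-1), 90 (A-2), 87 (A-3), 87 (D-1), 72 (D-2)
Next rejected bid: €62 (not a price — pay-as-bid).
Allocation: A 3, C 4, D 2, E 2.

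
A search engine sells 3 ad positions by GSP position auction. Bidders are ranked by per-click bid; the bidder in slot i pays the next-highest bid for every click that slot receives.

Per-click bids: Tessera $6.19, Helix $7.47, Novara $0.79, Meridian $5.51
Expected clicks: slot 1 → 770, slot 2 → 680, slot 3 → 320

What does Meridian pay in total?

Ranked by bid: $7.47 (Helix) > $6.19 (Tessera) > $5.51 (Meridian) > $0.79 (Novara)
Meridian holds slot 3 → pays next bid $0.79 × 320 clicks = $252.80.

Meridian pays $252.80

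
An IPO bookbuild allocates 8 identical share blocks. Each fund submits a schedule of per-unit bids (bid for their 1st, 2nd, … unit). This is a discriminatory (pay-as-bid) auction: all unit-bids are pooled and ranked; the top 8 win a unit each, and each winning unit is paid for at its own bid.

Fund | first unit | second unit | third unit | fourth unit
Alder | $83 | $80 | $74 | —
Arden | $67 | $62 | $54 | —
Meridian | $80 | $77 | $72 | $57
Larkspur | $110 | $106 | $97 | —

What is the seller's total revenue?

Total revenue: $707

Pooled unit-bids ranked (top 8): 110 (Larkspur-1), 106 (Larkspur-2), 97 (Larkspur-3), 83 (Alder-1), 80 (Alder-2), 80 (Meridian-1), 77 (Meridian-2), 74 (Alder-3)
Next rejected bid: $72 (not a price — pay-as-bid).
Each winning unit pays its own bid.
Revenue = 110 + 106 + 97 + 83 + 80 + 80 + 77 + 74 = $707.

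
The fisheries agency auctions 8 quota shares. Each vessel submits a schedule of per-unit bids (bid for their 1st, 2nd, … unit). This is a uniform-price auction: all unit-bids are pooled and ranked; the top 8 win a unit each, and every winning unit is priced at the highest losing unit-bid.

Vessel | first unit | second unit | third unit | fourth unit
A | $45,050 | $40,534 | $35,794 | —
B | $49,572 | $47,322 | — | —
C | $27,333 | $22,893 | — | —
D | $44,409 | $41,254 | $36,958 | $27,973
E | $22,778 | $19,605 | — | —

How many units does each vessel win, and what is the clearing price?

Merging the schedules and taking the best 8: 49,572 (B-1), 47,322 (B-2), 45,050 (A-1), 44,409 (D-1), 41,254 (D-2), 40,534 (A-2), 36,958 (D-3), 35,794 (A-3)
The (k+1)-th unit-bid is $27,973.
Allocation: A 3, B 2, D 3.

A 3, B 2, D 3; clearing price $27,973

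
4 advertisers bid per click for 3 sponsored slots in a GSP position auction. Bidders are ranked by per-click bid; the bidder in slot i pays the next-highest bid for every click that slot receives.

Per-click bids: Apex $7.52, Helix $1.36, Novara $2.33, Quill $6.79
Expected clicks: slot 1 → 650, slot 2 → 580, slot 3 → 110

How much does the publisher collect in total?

Total revenue: $5914.50

Per-click bids in order: $7.52 (Apex) > $6.79 (Quill) > $2.33 (Novara) > $1.36 (Helix)
Slot 1: Apex pays $6.79 × 650 = $4413.50
Slot 2: Quill pays $2.33 × 580 = $1351.40
Slot 3: Novara pays $1.36 × 110 = $149.60
Total = $5914.50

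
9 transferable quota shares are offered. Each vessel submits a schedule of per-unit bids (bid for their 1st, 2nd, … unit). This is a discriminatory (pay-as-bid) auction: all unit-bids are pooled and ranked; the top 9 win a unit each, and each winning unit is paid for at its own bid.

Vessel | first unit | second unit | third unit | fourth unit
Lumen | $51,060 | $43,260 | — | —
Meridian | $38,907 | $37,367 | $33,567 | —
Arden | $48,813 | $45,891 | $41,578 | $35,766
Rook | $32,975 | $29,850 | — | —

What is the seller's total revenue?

Pooled unit-bids ranked (top 9): 51,060 (Lumen-1), 48,813 (Arden-1), 45,891 (Arden-2), 43,260 (Lumen-2), 41,578 (Arden-3), 38,907 (Meridian-1), 37,367 (Meridian-2), 35,766 (Arden-4), 33,567 (Meridian-3)
Next rejected bid: $32,975 (not a price — pay-as-bid).
Each winning unit pays its own bid.
Revenue = 51,060 + 48,813 + 45,891 + 43,260 + 41,578 + 38,907 + 37,367 + 35,766 + 33,567 = $376,209.

Total revenue: $376,209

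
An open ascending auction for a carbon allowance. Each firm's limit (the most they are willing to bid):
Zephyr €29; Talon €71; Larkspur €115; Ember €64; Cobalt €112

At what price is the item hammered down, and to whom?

Larkspur wins at €112

Rule: the price rises until one bidder remains; the winner pays the price at which the last rival dropped out.
Limits ranked: 115 (Larkspur) > 112 (Cobalt) > 71 (Talon) > 64 (Ember) > 29 (Zephyr)
Bidding ends when Cobalt exits at €112; Larkspur takes it.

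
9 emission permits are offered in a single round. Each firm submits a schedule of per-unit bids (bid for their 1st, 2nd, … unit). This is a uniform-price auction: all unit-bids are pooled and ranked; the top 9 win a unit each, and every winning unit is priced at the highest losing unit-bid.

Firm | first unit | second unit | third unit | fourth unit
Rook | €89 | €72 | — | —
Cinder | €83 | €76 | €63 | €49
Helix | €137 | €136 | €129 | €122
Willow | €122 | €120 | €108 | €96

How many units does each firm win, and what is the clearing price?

Helix 4, Rook 1, Willow 4; clearing price €83

Merging the schedules and taking the best 9: 137 (Helix-1), 136 (Helix-2), 129 (Helix-3), 122 (Helix-4), 122 (Willow-1), 120 (Willow-2), 108 (Willow-3), 96 (Willow-4), 89 (Rook-1)
First bid not allocated: €83.
Allocation: Helix 4, Rook 1, Willow 4.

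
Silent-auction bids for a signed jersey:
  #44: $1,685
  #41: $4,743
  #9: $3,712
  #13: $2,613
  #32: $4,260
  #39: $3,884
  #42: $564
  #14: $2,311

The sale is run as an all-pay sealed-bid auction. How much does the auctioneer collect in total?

Total revenue: $23,772

All-pay sealed-bid auction: the highest bidder wins the item, but every bidder pays their own bid.
Bids in order: 4,743 (#41) > 4,260 (#32) > 3,884 (#39) > 3,712 (#9) > 2,613 (#13) > 2,311 (#14) > …
#41 wins with the top bid; all bids are sunk regardless.
Every bidder forfeits their bid regardless of winning.
Revenue = 1,685 + 4,743 + 3,712 + 2,613 + 4,260 + 3,884 + 564 + 2,311 = $23,772.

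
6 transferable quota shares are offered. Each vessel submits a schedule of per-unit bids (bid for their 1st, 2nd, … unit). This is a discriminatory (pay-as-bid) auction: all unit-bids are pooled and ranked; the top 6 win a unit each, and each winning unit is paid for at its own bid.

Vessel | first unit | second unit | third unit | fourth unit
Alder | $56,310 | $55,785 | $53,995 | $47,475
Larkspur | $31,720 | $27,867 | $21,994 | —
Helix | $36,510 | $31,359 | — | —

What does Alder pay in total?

Alder pays $213,565

All unit-bids, highest first — top 6: 56,310 (Alder-1), 55,785 (Alder-2), 53,995 (Alder-3), 47,475 (Alder-4), 36,510 (Helix-1), 31,720 (Larkspur-1)
Next rejected bid: $31,359 (not a price — pay-as-bid).
Alder's winning unit-bids: 56,310 + 55,785 + 53,995 + 47,475 = $213,565.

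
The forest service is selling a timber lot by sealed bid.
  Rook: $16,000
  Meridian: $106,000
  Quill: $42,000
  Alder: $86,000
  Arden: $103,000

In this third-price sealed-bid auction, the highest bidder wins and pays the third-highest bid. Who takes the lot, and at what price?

Meridian pays $86,000

Bids in order: 106,000 (Meridian) > 103,000 (Arden) > 86,000 (Alder) > 42,000 (Quill) > 16,000 (Rook)
Meridian is highest; pays the third-highest bid, $86,000.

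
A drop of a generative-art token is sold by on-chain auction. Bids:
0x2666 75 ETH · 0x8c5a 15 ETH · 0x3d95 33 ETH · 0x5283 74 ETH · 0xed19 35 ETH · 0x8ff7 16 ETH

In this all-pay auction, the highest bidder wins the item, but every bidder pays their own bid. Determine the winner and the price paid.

0x2666 pays 75 ETH

Sorting bids: 75 (0x2666) > 74 (0x5283) > 35 (0xed19) > 33 (0x3d95) > 16 (0x8ff7) > 15 (0x8c5a)
0x2666 wins with the top bid; all bids are sunk regardless.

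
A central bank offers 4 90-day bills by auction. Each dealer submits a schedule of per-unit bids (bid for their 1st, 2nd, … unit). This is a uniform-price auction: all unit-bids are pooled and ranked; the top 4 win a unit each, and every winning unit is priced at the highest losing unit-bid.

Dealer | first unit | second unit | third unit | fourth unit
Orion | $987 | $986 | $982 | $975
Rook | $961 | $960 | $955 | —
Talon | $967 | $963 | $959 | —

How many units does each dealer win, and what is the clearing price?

Merging the schedules and taking the best 4: 987 (Orion-1), 986 (Orion-2), 982 (Orion-3), 975 (Orion-4)
The (k+1)-th unit-bid is $967.
Allocation: Orion 4.

Orion 4; clearing price $967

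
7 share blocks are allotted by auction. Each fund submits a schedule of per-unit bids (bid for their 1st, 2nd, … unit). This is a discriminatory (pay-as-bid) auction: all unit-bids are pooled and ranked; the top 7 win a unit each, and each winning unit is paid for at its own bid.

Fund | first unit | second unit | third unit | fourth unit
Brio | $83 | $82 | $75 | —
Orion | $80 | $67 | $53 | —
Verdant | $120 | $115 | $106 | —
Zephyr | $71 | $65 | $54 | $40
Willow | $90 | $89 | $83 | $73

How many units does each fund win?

Pooled unit-bids ranked (top 7): 120 (Verdant-1), 115 (Verdant-2), 106 (Verdant-3), 90 (Willow-1), 89 (Willow-2), 83 (Brio-1), 83 (Willow-3)
Next rejected bid: $82 (not a price — pay-as-bid).
Allocation: Brio 1, Verdant 3, Willow 3.

Brio 1, Verdant 3, Willow 3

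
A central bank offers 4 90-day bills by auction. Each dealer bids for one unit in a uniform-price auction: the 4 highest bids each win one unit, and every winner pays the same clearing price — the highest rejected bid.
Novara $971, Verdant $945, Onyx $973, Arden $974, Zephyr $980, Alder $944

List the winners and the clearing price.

Bids ranked high→low: 980 (Zephyr), 974 (Arden), 973 (Onyx), 971 (Novara), 945 (Verdant), 944 (Alder)
Top 4: Zephyr, Arden, Onyx, Novara.
First losing bid is Verdant's $945, which sets the uniform price.

Zephyr, Arden, Onyx, Novara; each pays $945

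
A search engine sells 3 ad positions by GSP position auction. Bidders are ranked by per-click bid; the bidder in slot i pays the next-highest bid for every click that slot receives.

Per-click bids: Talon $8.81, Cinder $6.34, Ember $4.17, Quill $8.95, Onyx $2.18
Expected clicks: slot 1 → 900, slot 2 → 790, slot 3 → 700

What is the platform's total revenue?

Total revenue: $15856.60

Per-click bids in order: $8.95 (Quill) > $8.81 (Talon) > $6.34 (Cinder) > $4.17 (Ember) > …
Slot 1: Quill pays $8.81 × 900 = $7929.00
Slot 2: Talon pays $6.34 × 790 = $5008.60
Slot 3: Cinder pays $4.17 × 700 = $2919.00
Total = $15856.60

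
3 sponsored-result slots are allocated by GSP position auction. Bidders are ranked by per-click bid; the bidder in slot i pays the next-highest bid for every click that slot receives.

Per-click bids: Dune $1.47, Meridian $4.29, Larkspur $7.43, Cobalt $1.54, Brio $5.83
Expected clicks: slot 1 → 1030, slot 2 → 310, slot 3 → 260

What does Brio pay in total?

Brio pays $1329.90

Sorting advertisers: $7.43 (Larkspur) > $5.83 (Brio) > $4.29 (Meridian) > $1.54 (Cobalt) > …
Brio holds slot 2 → pays next bid $4.29 × 310 clicks = $1329.90.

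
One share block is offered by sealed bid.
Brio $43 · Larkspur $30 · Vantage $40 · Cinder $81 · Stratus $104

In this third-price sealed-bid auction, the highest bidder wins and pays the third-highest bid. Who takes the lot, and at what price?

Stratus pays $43

Bids ranked: 104 (Stratus) > 81 (Cinder) > 43 (Brio) > 40 (Vantage) > 30 (Larkspur)
Stratus is highest; pays the third-highest bid, $43.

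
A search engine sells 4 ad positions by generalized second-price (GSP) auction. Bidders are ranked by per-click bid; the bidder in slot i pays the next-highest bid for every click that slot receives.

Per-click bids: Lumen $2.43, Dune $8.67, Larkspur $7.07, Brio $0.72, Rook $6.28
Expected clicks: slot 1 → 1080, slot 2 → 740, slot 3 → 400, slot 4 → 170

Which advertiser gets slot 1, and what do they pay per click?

Dune; $7.07 per click

Per-click bids in order: $8.67 (Dune) > $7.07 (Larkspur) > $6.28 (Rook) > $2.43 (Lumen) > $0.72 (Brio)
Slot 1 goes to the first-ranked bidder, Dune, who pays the next bid down: $7.07/click.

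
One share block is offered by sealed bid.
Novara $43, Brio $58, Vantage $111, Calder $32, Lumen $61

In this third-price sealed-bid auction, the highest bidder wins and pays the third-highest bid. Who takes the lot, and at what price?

Vantage pays $58

Bids ranked: 111 (Vantage) > 61 (Lumen) > 58 (Brio) > 43 (Novara) > 32 (Calder)
Vantage wins; payment is bid #3 in the ranking = $58.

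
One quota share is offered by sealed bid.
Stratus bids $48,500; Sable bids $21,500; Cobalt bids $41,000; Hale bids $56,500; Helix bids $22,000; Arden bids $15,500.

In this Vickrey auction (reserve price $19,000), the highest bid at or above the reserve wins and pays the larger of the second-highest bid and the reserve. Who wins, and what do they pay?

Bids in order: 56,500 (Hale) > 48,500 (Stratus) > 41,000 (Cobalt) > 22,000 (Helix) > 21,500 (Sable) > 15,500 (Arden)
Hale has the top bid at or above the reserve ($56,500).
Second-highest bid $48,500 exceeds the reserve $19,000 → payment $48,500.

Hale pays $48,500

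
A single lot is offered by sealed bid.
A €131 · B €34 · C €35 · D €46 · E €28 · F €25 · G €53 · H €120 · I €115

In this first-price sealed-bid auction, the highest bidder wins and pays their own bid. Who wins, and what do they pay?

Sorting bids: 131 (A) > 120 (H) > 115 (I) > 53 (G) > 46 (D) > 35 (C) > …
A has the highest bid and pays exactly that: €131.

A pays €131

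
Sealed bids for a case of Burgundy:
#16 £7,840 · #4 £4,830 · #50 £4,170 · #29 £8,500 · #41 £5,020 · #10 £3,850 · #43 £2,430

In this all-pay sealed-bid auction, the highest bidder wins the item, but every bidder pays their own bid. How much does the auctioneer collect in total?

Total revenue: £36,640

Bids ranked: 8,500 (#29) > 7,840 (#16) > 5,020 (#41) > 4,830 (#4) > 4,170 (#50) > 3,850 (#10) > …
#29 wins with the top bid; all bids are sunk regardless.
Every bidder forfeits their bid regardless of winning.
Revenue = 7,840 + 4,830 + 4,170 + 8,500 + 5,020 + 3,850 + 2,430 = £36,640.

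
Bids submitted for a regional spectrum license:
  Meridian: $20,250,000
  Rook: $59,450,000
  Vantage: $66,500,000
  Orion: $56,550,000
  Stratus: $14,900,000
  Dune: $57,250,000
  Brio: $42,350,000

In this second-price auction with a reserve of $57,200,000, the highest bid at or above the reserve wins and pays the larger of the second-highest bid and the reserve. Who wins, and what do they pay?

Rule: the highest bid at or above the reserve wins and pays the larger of the second-highest bid and the reserve.
Bids ranked: 66,500,000 (Vantage) > 59,450,000 (Rook) > 57,250,000 (Dune) > 56,550,000 (Orion) > 42,350,000 (Brio) > 20,250,000 (Meridian) > …
Vantage has the top bid at or above the reserve ($66,500,000).
Second-highest bid $59,450,000 exceeds the reserve $57,200,000 → payment $59,450,000.

Vantage pays $59,450,000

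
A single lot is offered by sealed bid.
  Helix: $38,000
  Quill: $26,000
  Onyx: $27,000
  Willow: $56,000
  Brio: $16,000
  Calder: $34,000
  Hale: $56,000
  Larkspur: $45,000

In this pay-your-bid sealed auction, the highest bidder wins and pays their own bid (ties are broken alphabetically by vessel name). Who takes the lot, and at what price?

Bids in order: 56,000 (Hale) > 56,000 (Willow) > 45,000 (Larkspur) > 38,000 (Helix) > 34,000 (Calder) > 27,000 (Onyx) > …
Tie at $56,000 → Hale wins by tie-break.
First-price: Hale pays what they bid, $56,000.

Hale pays $56,000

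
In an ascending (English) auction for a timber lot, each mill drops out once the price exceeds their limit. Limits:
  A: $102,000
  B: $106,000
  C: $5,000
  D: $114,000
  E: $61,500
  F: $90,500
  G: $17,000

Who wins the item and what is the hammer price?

D wins at $106,000

Limits ranked: 114,000 (D) > 106,000 (B) > 102,000 (A) > 90,500 (F) > 61,500 (E) > 17,000 (G) > …
Once the price passes $106,000, only D is left; the hammer falls at B's limit of $106,000.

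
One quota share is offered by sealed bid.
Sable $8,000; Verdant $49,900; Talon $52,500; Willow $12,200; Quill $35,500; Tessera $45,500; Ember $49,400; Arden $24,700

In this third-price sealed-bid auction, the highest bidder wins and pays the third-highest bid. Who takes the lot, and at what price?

Sorting bids: 52,500 (Talon) > 49,900 (Verdant) > 49,400 (Ember) > 45,500 (Tessera) > 35,500 (Quill) > 24,700 (Arden) > …
Talon is highest; pays the third-highest bid, $49,400.

Talon pays $49,400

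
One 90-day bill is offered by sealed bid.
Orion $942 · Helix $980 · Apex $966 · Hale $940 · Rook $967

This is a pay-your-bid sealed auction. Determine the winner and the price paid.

Pay-your-bid sealed auction: the highest bidder wins and pays their own bid.
Bids ranked: 980 (Helix) > 967 (Rook) > 966 (Apex) > 942 (Orion) > 940 (Hale)
First-price: Helix pays what they bid, $980.

Helix pays $980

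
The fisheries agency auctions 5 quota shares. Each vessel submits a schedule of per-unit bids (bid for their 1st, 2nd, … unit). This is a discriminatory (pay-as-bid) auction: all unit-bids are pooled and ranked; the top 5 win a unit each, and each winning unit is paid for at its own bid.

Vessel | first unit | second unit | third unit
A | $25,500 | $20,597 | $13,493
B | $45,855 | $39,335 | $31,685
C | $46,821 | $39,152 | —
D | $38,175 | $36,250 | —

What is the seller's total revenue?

Total revenue: $209,338

Pooled unit-bids ranked (top 5): 46,821 (C-1), 45,855 (B-1), 39,335 (B-2), 39,152 (C-2), 38,175 (D-1)
Next rejected bid: $36,250 (not a price — pay-as-bid).
Each winning unit pays its own bid.
Revenue = 46,821 + 45,855 + 39,335 + 39,152 + 38,175 = $209,338.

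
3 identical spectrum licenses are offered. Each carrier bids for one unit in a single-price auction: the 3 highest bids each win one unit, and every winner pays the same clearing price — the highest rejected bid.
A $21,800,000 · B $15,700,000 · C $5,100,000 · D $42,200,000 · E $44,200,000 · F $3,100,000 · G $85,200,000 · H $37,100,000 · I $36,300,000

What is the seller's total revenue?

Bids ranked high→low: 85,200,000 (G), 44,200,000 (E), 42,200,000 (D), 37,100,000 (H), 36,300,000 (I), …
Winners (3 units): G, E, D.
Clearing price = highest rejected bid = $37,100,000.
Total revenue = 3 × $37,100,000 = $111,300,000.

Total revenue: $111,300,000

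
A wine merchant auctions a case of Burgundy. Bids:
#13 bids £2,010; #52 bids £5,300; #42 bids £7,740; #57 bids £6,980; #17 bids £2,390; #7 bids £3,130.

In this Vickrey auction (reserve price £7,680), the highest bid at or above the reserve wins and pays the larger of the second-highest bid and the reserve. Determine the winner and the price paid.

#42 pays £7,680

Vickrey auction (reserve price £7,680): the highest bid at or above the reserve wins and pays the larger of the second-highest bid and the reserve.
Bids in order: 7,740 (#42) > 6,980 (#57) > 5,300 (#52) > 3,130 (#7) > 2,390 (#17) > 2,010 (#13)
#42 has the top bid at or above the reserve (£7,740).
Second-highest bid £6,980 is below the reserve £7,680, so the reserve binds → payment £7,680.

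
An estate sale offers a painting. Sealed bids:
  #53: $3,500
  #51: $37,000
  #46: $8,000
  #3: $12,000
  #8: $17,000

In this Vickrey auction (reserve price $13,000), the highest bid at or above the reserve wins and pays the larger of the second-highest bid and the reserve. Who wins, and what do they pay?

#51 pays $17,000

Bids ranked: 37,000 (#51) > 17,000 (#8) > 12,000 (#3) > 8,000 (#46) > 3,500 (#53)
Highest eligible bid: #51 at $37,000.
Second-highest bid $17,000 exceeds the reserve $13,000 → payment $17,000.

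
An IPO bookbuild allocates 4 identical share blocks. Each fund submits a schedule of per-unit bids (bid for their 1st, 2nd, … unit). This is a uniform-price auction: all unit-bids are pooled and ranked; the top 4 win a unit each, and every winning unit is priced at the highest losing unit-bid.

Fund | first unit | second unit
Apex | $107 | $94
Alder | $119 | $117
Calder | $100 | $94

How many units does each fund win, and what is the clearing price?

All unit-bids, highest first — top 4: 119 (Alder-1), 117 (Alder-2), 107 (Apex-1), 100 (Calder-1)
First bid not allocated: $94.
Allocation: Alder 2, Apex 1, Calder 1.

Alder 2, Apex 1, Calder 1; clearing price $94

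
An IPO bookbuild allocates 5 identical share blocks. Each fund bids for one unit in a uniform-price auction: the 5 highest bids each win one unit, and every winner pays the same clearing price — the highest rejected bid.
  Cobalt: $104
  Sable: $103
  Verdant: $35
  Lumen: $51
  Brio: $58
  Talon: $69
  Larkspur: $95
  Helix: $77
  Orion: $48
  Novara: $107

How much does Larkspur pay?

Ordering the bids: 107 (Novara), 104 (Cobalt), 103 (Sable), 95 (Larkspur), 77 (Helix), 69 (Talon), 58 (Brio), …
Winners (5 units): Novara, Cobalt, Sable, Larkspur, Helix.
First losing bid is Talon's $69, which sets the uniform price.
Larkspur wins → pays $69.

Larkspur pays $69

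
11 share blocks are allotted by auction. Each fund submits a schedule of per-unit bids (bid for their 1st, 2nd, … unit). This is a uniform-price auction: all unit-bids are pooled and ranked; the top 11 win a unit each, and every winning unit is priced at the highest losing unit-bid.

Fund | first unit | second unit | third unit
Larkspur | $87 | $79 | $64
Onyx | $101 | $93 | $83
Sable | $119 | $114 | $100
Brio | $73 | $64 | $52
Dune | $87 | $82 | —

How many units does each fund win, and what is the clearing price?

Pooled unit-bids ranked (top 11): 119 (Sable-1), 114 (Sable-2), 101 (Onyx-1), 100 (Sable-3), 93 (Onyx-2), 87 (Larkspur-1), 87 (Dune-1), 83 (Onyx-3), 82 (Dune-2), 79 (Larkspur-2), 73 (Brio-1)
Highest rejected unit-bid = $64.
Allocation: Brio 1, Dune 2, Larkspur 2, Onyx 3, Sable 3.

Brio 1, Dune 2, Larkspur 2, Onyx 3, Sable 3; clearing price $64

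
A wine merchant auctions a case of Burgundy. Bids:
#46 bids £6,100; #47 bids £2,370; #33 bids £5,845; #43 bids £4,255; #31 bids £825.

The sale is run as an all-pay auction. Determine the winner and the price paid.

Bids in order: 6,100 (#46) > 5,845 (#33) > 4,255 (#43) > 2,370 (#47) > 825 (#31)
#46 wins with the top bid; all bids are sunk regardless.

#46 pays £6,100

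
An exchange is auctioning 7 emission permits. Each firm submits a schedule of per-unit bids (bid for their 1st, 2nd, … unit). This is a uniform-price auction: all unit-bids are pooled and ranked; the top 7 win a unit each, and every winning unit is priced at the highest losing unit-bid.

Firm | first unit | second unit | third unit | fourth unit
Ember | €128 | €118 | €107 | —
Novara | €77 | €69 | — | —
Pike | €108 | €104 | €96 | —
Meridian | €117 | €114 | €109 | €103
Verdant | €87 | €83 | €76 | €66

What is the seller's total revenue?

Total revenue: €728

Merging the schedules and taking the best 7: 128 (Ember-1), 118 (Ember-2), 117 (Meridian-1), 114 (Meridian-2), 109 (Meridian-3), 108 (Pike-1), 107 (Ember-3)
The (k+1)-th unit-bid is €104.
Allocation: Ember 3, Meridian 3, Pike 1. Every unit priced at €104.
Revenue = 7 × 104 = €728.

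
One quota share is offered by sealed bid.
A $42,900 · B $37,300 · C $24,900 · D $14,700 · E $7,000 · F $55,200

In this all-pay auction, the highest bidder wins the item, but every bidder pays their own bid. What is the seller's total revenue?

Bids ranked: 55,200 (F) > 42,900 (A) > 37,300 (B) > 24,900 (C) > 14,700 (D) > 7,000 (E)
F wins with the top bid; all bids are sunk regardless.
Every bidder forfeits their bid regardless of winning.
Revenue = 42,900 + 37,300 + 24,900 + 14,700 + 7,000 + 55,200 = $182,000.

Total revenue: $182,000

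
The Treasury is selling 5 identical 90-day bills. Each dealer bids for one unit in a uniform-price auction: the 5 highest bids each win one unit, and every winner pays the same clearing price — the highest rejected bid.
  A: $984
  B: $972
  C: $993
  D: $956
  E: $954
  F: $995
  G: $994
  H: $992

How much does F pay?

F pays $972

Bids ranked high→low: 995 (F), 994 (G), 993 (C), 992 (H), 984 (A), 972 (B), 956 (D), …
Top 5: F, G, C, H, A.
Clearing price = highest rejected bid = $972.
F wins → pays $972.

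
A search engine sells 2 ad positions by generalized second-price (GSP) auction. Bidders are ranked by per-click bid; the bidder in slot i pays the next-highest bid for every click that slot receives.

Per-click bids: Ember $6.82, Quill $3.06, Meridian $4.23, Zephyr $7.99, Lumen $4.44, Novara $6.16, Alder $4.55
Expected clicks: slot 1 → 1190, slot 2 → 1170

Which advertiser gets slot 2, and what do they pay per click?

Ranked by bid: $7.99 (Zephyr) > $6.82 (Ember) > $6.16 (Novara) > …
Slot 2 goes to the second-ranked bidder, Ember, who pays the next bid down: $6.16/click.

Ember; $6.16 per click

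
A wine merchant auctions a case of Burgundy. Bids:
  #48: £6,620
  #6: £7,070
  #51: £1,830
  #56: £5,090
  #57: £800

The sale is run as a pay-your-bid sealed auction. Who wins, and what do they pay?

#6 pays £7,070

Bids ranked: 7,070 (#6) > 6,620 (#48) > 5,090 (#56) > 1,830 (#51) > 800 (#57)
First-price: #6 pays what they bid, £7,070.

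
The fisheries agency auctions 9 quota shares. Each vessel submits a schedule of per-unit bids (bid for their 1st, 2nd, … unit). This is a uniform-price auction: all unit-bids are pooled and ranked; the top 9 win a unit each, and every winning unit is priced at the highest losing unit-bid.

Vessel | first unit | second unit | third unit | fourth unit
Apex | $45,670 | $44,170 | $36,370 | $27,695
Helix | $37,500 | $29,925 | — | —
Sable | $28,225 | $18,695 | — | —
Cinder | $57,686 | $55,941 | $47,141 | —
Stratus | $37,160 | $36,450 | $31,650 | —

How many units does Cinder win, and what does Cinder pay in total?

Merging the schedules and taking the best 9: 57,686 (Cinder-1), 55,941 (Cinder-2), 47,141 (Cinder-3), 45,670 (Apex-1), 44,170 (Apex-2), 37,500 (Helix-1), 37,160 (Stratus-1), 36,450 (Stratus-2), 36,370 (Apex-3)
The (k+1)-th unit-bid is $31,650.
Cinder wins 3 unit(s) at $31,650 each.

Cinder: 3 units, pays $94,950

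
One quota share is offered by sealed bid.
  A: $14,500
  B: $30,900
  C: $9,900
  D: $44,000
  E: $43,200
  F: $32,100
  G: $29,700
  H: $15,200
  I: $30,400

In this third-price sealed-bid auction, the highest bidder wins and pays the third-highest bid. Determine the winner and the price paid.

D pays $32,100

Third-price sealed-bid auction: the highest bidder wins and pays the third-highest bid.
Bids ranked: 44,000 (D) > 43,200 (E) > 32,100 (F) > 30,900 (B) > 30,400 (I) > 29,700 (G) > …
D wins; payment is bid #3 in the ranking = $32,100.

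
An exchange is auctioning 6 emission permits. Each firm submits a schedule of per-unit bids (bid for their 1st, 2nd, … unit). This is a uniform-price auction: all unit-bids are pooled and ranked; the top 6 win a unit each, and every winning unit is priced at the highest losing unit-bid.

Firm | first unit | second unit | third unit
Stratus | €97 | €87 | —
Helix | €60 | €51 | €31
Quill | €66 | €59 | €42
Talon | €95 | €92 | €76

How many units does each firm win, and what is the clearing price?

Quill 1, Stratus 2, Talon 3; clearing price €60

All unit-bids, highest first — top 6: 97 (Stratus-1), 95 (Talon-1), 92 (Talon-2), 87 (Stratus-2), 76 (Talon-3), 66 (Quill-1)
The (k+1)-th unit-bid is €60.
Allocation: Quill 1, Stratus 2, Talon 3.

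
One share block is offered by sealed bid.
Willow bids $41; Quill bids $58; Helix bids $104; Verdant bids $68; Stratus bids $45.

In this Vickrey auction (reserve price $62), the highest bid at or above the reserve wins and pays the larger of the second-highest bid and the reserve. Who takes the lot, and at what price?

Helix pays $68

Rule: the highest bid at or above the reserve wins and pays the larger of the second-highest bid and the reserve.
Bids in order: 104 (Helix) > 68 (Verdant) > 58 (Quill) > 45 (Stratus) > 41 (Willow)
Highest eligible bid: Helix at $104.
Second-highest bid $68 exceeds the reserve $62 → payment $68.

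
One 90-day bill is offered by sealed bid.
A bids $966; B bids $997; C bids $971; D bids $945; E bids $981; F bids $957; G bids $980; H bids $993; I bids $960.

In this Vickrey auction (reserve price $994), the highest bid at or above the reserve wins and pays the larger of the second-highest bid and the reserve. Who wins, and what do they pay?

B pays $994

Vickrey auction (reserve price $994): the highest bid at or above the reserve wins and pays the larger of the second-highest bid and the reserve.
Bids ranked: 997 (B) > 993 (H) > 981 (E) > 980 (G) > 971 (C) > 966 (A) > …
B has the top bid at or above the reserve ($997).
Second-highest bid $993 is below the reserve $994, so the reserve binds → payment $994.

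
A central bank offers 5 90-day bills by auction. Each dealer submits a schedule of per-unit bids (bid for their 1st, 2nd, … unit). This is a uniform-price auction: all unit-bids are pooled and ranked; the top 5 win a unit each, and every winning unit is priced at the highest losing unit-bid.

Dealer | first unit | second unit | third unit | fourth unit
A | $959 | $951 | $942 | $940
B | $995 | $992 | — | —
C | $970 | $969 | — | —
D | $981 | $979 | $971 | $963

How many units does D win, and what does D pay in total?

D: 3 units, pays $2,910

Merging the schedules and taking the best 5: 995 (B-1), 992 (B-2), 981 (D-1), 979 (D-2), 971 (D-3)
First bid not allocated: $970.
D wins 3 unit(s) at $970 each.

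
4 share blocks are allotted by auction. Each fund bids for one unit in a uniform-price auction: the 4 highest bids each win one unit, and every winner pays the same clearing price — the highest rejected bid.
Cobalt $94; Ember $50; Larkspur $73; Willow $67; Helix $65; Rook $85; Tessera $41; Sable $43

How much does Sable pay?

Bids ranked high→low: 94 (Cobalt), 85 (Rook), 73 (Larkspur), 67 (Willow), 65 (Helix), 50 (Ember), …
Top 4: Cobalt, Rook, Larkspur, Willow.
Clearing price = highest rejected bid = $65.
Sable does not win → pays $0.

Sable pays $0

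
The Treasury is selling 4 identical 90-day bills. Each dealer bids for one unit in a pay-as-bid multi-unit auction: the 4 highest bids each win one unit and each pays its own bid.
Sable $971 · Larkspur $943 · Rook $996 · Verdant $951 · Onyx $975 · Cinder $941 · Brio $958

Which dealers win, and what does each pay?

Ordering the bids: 996 (Rook), 975 (Onyx), 971 (Sable), 958 (Brio), 951 (Verdant), 943 (Larkspur), …
Winners (4 units): Rook, Onyx, Sable, Brio.
Each winner pays its own bid: Rook $996, Onyx $975, Sable $971, Brio $958.

Rook $996, Onyx $975, Sable $971, Brio $958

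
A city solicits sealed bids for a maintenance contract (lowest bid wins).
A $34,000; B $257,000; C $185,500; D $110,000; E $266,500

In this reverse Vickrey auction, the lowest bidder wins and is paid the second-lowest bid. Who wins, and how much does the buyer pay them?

A is paid $110,000

Reverse Vickrey auction: the lowest bidder wins and is paid the second-lowest bid.
Bids in order: 34,000 (A) < 110,000 (D) < 185,500 (C) < 257,000 (B) < 266,500 (E)
A wins with the lowest bid; price is set by the runner-up at $110,000.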